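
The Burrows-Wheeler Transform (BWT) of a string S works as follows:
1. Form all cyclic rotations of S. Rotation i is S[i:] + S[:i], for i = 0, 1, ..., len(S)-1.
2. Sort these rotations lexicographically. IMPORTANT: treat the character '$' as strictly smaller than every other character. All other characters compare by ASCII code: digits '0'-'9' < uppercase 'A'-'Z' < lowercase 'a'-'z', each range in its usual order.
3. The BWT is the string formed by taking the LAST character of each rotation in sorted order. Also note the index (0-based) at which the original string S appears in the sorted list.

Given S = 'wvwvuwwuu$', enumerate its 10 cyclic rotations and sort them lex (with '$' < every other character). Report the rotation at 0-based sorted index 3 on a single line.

All 10 rotations (rotation i = S[i:]+S[:i]):
  rot[0] = wvwvuwwuu$
  rot[1] = vwvuwwuu$w
  rot[2] = wvuwwuu$wv
  rot[3] = vuwwuu$wvw
  rot[4] = uwwuu$wvwv
  rot[5] = wwuu$wvwvu
  rot[6] = wuu$wvwvuw
  rot[7] = uu$wvwvuww
  rot[8] = u$wvwvuwwu
  rot[9] = $wvwvuwwuu
Sorted (with $ < everything):
  sorted[0] = $wvwvuwwuu
  sorted[1] = u$wvwvuwwu
  sorted[2] = uu$wvwvuww
  sorted[3] = uwwuu$wvwv
  sorted[4] = vuwwuu$wvw
  sorted[5] = vwvuwwuu$w
  sorted[6] = wuu$wvwvuw
  sorted[7] = wvuwwuu$wv
  sorted[8] = wvwvuwwuu$
  sorted[9] = wwuu$wvwvu
sorted[3] = uwwuu$wvwv

Answer: uwwuu$wvwv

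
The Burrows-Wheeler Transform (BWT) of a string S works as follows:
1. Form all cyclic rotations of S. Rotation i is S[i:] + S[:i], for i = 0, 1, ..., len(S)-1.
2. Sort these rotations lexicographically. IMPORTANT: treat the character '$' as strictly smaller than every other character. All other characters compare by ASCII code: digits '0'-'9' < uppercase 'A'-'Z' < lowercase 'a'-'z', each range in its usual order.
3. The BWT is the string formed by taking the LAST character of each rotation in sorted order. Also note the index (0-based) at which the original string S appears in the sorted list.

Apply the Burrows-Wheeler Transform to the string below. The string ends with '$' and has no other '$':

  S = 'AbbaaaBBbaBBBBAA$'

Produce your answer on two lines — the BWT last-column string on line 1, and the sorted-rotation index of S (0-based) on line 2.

All 17 rotations (rotation i = S[i:]+S[:i]):
  rot[0] = AbbaaaBBbaBBBBAA$
  rot[1] = bbaaaBBbaBBBBAA$A
  rot[2] = baaaBBbaBBBBAA$Ab
  rot[3] = aaaBBbaBBBBAA$Abb
  rot[4] = aaBBbaBBBBAA$Abba
  rot[5] = aBBbaBBBBAA$Abbaa
  rot[6] = BBbaBBBBAA$Abbaaa
  rot[7] = BbaBBBBAA$AbbaaaB
  rot[8] = baBBBBAA$AbbaaaBB
  rot[9] = aBBBBAA$AbbaaaBBb
  rot[10] = BBBBAA$AbbaaaBBba
  rot[11] = BBBAA$AbbaaaBBbaB
  rot[12] = BBAA$AbbaaaBBbaBB
  rot[13] = BAA$AbbaaaBBbaBBB
  rot[14] = AA$AbbaaaBBbaBBBB
  rot[15] = A$AbbaaaBBbaBBBBA
  rot[16] = $AbbaaaBBbaBBBBAA
Sorted (with $ < everything):
  sorted[0] = $AbbaaaBBbaBBBBAA  (last char: 'A')
  sorted[1] = A$AbbaaaBBbaBBBBA  (last char: 'A')
  sorted[2] = AA$AbbaaaBBbaBBBB  (last char: 'B')
  sorted[3] = AbbaaaBBbaBBBBAA$  (last char: '$')
  sorted[4] = BAA$AbbaaaBBbaBBB  (last char: 'B')
  sorted[5] = BBAA$AbbaaaBBbaBB  (last char: 'B')
  sorted[6] = BBBAA$AbbaaaBBbaB  (last char: 'B')
  sorted[7] = BBBBAA$AbbaaaBBba  (last char: 'a')
  sorted[8] = BBbaBBBBAA$Abbaaa  (last char: 'a')
  sorted[9] = BbaBBBBAA$AbbaaaB  (last char: 'B')
  sorted[10] = aBBBBAA$AbbaaaBBb  (last char: 'b')
  sorted[11] = aBBbaBBBBAA$Abbaa  (last char: 'a')
  sorted[12] = aaBBbaBBBBAA$Abba  (last char: 'a')
  sorted[13] = aaaBBbaBBBBAA$Abb  (last char: 'b')
  sorted[14] = baBBBBAA$AbbaaaBB  (last char: 'B')
  sorted[15] = baaaBBbaBBBBAA$Ab  (last char: 'b')
  sorted[16] = bbaaaBBbaBBBBAA$A  (last char: 'A')
Last column: AAB$BBBaaBbaabBbA
Original string S is at sorted index 3

Answer: AAB$BBBaaBbaabBbA
3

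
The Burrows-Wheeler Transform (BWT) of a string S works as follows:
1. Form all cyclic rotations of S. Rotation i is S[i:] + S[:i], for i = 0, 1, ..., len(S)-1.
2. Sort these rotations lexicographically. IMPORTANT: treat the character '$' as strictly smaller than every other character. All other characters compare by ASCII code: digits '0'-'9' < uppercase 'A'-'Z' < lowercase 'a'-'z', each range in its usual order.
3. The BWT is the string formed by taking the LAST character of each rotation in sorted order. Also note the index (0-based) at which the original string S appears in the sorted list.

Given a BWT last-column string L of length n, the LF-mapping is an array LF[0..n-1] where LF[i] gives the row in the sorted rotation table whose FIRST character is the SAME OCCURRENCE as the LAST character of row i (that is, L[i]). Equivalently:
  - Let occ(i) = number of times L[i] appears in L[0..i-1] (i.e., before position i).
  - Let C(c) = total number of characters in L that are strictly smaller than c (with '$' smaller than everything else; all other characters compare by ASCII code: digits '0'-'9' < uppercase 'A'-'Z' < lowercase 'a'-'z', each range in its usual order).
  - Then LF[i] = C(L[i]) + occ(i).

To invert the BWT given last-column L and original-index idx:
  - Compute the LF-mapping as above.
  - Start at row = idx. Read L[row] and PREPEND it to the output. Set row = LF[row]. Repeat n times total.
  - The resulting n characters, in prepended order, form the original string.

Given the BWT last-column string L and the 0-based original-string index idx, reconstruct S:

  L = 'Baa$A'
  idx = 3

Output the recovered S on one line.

Answer: aAaB$

Derivation:
LF mapping: 2 3 4 0 1
Walk LF starting at row 3, prepending L[row]:
  step 1: row=3, L[3]='$', prepend. Next row=LF[3]=0
  step 2: row=0, L[0]='B', prepend. Next row=LF[0]=2
  step 3: row=2, L[2]='a', prepend. Next row=LF[2]=4
  step 4: row=4, L[4]='A', prepend. Next row=LF[4]=1
  step 5: row=1, L[1]='a', prepend. Next row=LF[1]=3
Reversed output: aAaB$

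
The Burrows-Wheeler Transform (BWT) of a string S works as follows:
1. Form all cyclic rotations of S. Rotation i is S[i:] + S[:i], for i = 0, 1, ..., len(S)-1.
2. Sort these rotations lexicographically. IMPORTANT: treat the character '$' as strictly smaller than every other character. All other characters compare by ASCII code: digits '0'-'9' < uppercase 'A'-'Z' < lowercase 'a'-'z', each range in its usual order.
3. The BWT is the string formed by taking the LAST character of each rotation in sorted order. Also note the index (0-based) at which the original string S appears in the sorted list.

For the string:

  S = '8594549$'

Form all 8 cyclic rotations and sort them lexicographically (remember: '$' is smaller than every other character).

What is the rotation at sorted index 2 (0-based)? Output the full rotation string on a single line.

All 8 rotations (rotation i = S[i:]+S[:i]):
  rot[0] = 8594549$
  rot[1] = 594549$8
  rot[2] = 94549$85
  rot[3] = 4549$859
  rot[4] = 549$8594
  rot[5] = 49$85945
  rot[6] = 9$859454
  rot[7] = $8594549
Sorted (with $ < everything):
  sorted[0] = $8594549
  sorted[1] = 4549$859
  sorted[2] = 49$85945
  sorted[3] = 549$8594
  sorted[4] = 594549$8
  sorted[5] = 8594549$
  sorted[6] = 9$859454
  sorted[7] = 94549$85
sorted[2] = 49$85945

Answer: 49$85945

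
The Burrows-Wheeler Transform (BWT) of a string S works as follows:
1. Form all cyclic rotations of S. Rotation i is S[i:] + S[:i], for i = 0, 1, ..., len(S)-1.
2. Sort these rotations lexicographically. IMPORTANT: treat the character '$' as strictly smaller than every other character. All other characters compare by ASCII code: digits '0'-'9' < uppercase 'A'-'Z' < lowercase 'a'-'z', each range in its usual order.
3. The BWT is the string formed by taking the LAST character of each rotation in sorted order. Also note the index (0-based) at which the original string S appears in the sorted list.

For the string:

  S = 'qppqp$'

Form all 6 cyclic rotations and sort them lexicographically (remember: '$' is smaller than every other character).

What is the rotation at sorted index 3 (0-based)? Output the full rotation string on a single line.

All 6 rotations (rotation i = S[i:]+S[:i]):
  rot[0] = qppqp$
  rot[1] = ppqp$q
  rot[2] = pqp$qp
  rot[3] = qp$qpp
  rot[4] = p$qppq
  rot[5] = $qppqp
Sorted (with $ < everything):
  sorted[0] = $qppqp
  sorted[1] = p$qppq
  sorted[2] = ppqp$q
  sorted[3] = pqp$qp
  sorted[4] = qp$qpp
  sorted[5] = qppqp$
sorted[3] = pqp$qp

Answer: pqp$qp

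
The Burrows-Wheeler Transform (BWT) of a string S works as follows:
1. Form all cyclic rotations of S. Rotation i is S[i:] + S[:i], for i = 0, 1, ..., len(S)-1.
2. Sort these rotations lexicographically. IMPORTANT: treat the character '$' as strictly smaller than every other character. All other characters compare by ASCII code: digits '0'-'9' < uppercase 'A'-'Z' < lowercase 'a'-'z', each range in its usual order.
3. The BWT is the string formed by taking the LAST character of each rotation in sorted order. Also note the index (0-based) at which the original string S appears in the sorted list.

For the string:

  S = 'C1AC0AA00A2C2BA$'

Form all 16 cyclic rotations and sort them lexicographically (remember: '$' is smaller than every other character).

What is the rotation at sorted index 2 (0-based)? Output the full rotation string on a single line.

All 16 rotations (rotation i = S[i:]+S[:i]):
  rot[0] = C1AC0AA00A2C2BA$
  rot[1] = 1AC0AA00A2C2BA$C
  rot[2] = AC0AA00A2C2BA$C1
  rot[3] = C0AA00A2C2BA$C1A
  rot[4] = 0AA00A2C2BA$C1AC
  rot[5] = AA00A2C2BA$C1AC0
  rot[6] = A00A2C2BA$C1AC0A
  rot[7] = 00A2C2BA$C1AC0AA
  rot[8] = 0A2C2BA$C1AC0AA0
  rot[9] = A2C2BA$C1AC0AA00
  rot[10] = 2C2BA$C1AC0AA00A
  rot[11] = C2BA$C1AC0AA00A2
  rot[12] = 2BA$C1AC0AA00A2C
  rot[13] = BA$C1AC0AA00A2C2
  rot[14] = A$C1AC0AA00A2C2B
  rot[15] = $C1AC0AA00A2C2BA
Sorted (with $ < everything):
  sorted[0] = $C1AC0AA00A2C2BA
  sorted[1] = 00A2C2BA$C1AC0AA
  sorted[2] = 0A2C2BA$C1AC0AA0
  sorted[3] = 0AA00A2C2BA$C1AC
  sorted[4] = 1AC0AA00A2C2BA$C
  sorted[5] = 2BA$C1AC0AA00A2C
  sorted[6] = 2C2BA$C1AC0AA00A
  sorted[7] = A$C1AC0AA00A2C2B
  sorted[8] = A00A2C2BA$C1AC0A
  sorted[9] = A2C2BA$C1AC0AA00
  sorted[10] = AA00A2C2BA$C1AC0
  sorted[11] = AC0AA00A2C2BA$C1
  sorted[12] = BA$C1AC0AA00A2C2
  sorted[13] = C0AA00A2C2BA$C1A
  sorted[14] = C1AC0AA00A2C2BA$
  sorted[15] = C2BA$C1AC0AA00A2
sorted[2] = 0A2C2BA$C1AC0AA0

Answer: 0A2C2BA$C1AC0AA0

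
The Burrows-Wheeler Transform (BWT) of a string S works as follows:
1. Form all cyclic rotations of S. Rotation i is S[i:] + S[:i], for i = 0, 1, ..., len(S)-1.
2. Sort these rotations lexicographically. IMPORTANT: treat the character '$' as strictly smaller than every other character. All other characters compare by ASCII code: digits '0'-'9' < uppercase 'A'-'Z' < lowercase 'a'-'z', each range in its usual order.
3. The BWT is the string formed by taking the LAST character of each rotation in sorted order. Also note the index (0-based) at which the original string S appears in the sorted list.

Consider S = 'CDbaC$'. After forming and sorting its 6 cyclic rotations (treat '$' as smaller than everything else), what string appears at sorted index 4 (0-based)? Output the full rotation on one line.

All 6 rotations (rotation i = S[i:]+S[:i]):
  rot[0] = CDbaC$
  rot[1] = DbaC$C
  rot[2] = baC$CD
  rot[3] = aC$CDb
  rot[4] = C$CDba
  rot[5] = $CDbaC
Sorted (with $ < everything):
  sorted[0] = $CDbaC
  sorted[1] = C$CDba
  sorted[2] = CDbaC$
  sorted[3] = DbaC$C
  sorted[4] = aC$CDb
  sorted[5] = baC$CD
sorted[4] = aC$CDb

Answer: aC$CDb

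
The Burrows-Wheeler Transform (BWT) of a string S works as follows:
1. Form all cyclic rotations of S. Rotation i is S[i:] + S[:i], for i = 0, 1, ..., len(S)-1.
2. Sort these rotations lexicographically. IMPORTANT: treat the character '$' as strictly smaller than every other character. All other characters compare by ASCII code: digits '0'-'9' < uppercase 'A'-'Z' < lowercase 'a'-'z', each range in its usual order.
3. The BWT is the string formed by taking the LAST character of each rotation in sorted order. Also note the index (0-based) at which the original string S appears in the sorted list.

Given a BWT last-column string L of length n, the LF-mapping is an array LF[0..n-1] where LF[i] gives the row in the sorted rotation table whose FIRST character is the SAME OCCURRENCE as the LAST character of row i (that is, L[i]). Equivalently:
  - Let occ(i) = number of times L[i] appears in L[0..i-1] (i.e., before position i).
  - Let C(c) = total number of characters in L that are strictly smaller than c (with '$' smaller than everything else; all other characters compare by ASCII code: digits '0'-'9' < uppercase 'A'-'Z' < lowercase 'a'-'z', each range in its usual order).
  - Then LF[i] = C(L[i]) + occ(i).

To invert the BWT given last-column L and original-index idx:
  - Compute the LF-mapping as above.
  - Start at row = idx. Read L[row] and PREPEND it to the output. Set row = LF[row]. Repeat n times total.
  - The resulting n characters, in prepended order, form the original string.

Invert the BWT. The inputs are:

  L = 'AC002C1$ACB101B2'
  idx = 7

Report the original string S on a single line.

LF mapping: 9 13 1 2 7 14 4 0 10 15 11 5 3 6 12 8
Walk LF starting at row 7, prepending L[row]:
  step 1: row=7, L[7]='$', prepend. Next row=LF[7]=0
  step 2: row=0, L[0]='A', prepend. Next row=LF[0]=9
  step 3: row=9, L[9]='C', prepend. Next row=LF[9]=15
  step 4: row=15, L[15]='2', prepend. Next row=LF[15]=8
  step 5: row=8, L[8]='A', prepend. Next row=LF[8]=10
  step 6: row=10, L[10]='B', prepend. Next row=LF[10]=11
  step 7: row=11, L[11]='1', prepend. Next row=LF[11]=5
  step 8: row=5, L[5]='C', prepend. Next row=LF[5]=14
  step 9: row=14, L[14]='B', prepend. Next row=LF[14]=12
  step 10: row=12, L[12]='0', prepend. Next row=LF[12]=3
  step 11: row=3, L[3]='0', prepend. Next row=LF[3]=2
  step 12: row=2, L[2]='0', prepend. Next row=LF[2]=1
  step 13: row=1, L[1]='C', prepend. Next row=LF[1]=13
  step 14: row=13, L[13]='1', prepend. Next row=LF[13]=6
  step 15: row=6, L[6]='1', prepend. Next row=LF[6]=4
  step 16: row=4, L[4]='2', prepend. Next row=LF[4]=7
Reversed output: 211C000BC1BA2CA$

Answer: 211C000BC1BA2CA$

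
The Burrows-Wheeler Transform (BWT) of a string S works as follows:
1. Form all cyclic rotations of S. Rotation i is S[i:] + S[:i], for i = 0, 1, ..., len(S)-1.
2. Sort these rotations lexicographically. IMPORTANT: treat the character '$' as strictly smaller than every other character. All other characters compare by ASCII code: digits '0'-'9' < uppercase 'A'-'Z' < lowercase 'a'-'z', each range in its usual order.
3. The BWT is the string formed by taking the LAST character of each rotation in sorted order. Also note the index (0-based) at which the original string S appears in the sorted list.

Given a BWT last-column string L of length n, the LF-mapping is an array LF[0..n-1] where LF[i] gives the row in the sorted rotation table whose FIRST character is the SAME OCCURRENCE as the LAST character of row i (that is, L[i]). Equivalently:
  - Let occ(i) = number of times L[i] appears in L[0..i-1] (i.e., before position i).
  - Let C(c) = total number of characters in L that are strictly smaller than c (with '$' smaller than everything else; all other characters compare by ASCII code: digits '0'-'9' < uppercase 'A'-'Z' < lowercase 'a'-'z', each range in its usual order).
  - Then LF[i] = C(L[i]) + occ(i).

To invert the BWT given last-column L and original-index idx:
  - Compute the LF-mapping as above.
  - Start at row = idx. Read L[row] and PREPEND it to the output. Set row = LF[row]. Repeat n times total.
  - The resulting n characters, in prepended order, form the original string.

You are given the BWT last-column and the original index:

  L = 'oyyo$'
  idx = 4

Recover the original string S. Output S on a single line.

LF mapping: 1 3 4 2 0
Walk LF starting at row 4, prepending L[row]:
  step 1: row=4, L[4]='$', prepend. Next row=LF[4]=0
  step 2: row=0, L[0]='o', prepend. Next row=LF[0]=1
  step 3: row=1, L[1]='y', prepend. Next row=LF[1]=3
  step 4: row=3, L[3]='o', prepend. Next row=LF[3]=2
  step 5: row=2, L[2]='y', prepend. Next row=LF[2]=4
Reversed output: yoyo$

Answer: yoyo$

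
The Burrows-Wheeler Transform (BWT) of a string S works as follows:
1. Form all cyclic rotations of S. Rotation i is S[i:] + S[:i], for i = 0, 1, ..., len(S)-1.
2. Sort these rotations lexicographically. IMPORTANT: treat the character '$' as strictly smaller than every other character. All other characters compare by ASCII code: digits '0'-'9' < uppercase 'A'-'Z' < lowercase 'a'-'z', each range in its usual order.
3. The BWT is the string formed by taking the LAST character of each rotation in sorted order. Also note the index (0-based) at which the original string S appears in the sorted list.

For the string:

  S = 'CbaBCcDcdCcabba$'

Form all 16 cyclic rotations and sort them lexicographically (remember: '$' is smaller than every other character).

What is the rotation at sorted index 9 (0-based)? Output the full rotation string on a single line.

Answer: ba$CbaBCcDcdCcab

Derivation:
All 16 rotations (rotation i = S[i:]+S[:i]):
  rot[0] = CbaBCcDcdCcabba$
  rot[1] = baBCcDcdCcabba$C
  rot[2] = aBCcDcdCcabba$Cb
  rot[3] = BCcDcdCcabba$Cba
  rot[4] = CcDcdCcabba$CbaB
  rot[5] = cDcdCcabba$CbaBC
  rot[6] = DcdCcabba$CbaBCc
  rot[7] = cdCcabba$CbaBCcD
  rot[8] = dCcabba$CbaBCcDc
  rot[9] = Ccabba$CbaBCcDcd
  rot[10] = cabba$CbaBCcDcdC
  rot[11] = abba$CbaBCcDcdCc
  rot[12] = bba$CbaBCcDcdCca
  rot[13] = ba$CbaBCcDcdCcab
  rot[14] = a$CbaBCcDcdCcabb
  rot[15] = $CbaBCcDcdCcabba
Sorted (with $ < everything):
  sorted[0] = $CbaBCcDcdCcabba
  sorted[1] = BCcDcdCcabba$Cba
  sorted[2] = CbaBCcDcdCcabba$
  sorted[3] = CcDcdCcabba$CbaB
  sorted[4] = Ccabba$CbaBCcDcd
  sorted[5] = DcdCcabba$CbaBCc
  sorted[6] = a$CbaBCcDcdCcabb
  sorted[7] = aBCcDcdCcabba$Cb
  sorted[8] = abba$CbaBCcDcdCc
  sorted[9] = ba$CbaBCcDcdCcab
  sorted[10] = baBCcDcdCcabba$C
  sorted[11] = bba$CbaBCcDcdCca
  sorted[12] = cDcdCcabba$CbaBC
  sorted[13] = cabba$CbaBCcDcdC
  sorted[14] = cdCcabba$CbaBCcD
  sorted[15] = dCcabba$CbaBCcDc
sorted[9] = ba$CbaBCcDcdCcab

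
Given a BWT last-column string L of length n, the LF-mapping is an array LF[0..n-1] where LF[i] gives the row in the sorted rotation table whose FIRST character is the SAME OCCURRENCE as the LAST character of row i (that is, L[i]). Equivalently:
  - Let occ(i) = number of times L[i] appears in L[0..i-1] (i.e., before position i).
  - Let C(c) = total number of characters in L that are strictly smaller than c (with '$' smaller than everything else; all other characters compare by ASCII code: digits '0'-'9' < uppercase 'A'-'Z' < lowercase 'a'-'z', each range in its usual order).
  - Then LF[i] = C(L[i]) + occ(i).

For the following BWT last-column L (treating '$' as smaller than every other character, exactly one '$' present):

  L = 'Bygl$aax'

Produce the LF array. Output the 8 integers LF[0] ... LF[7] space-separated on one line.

Char counts: '$':1, 'B':1, 'a':2, 'g':1, 'l':1, 'x':1, 'y':1
C (first-col start): C('$')=0, C('B')=1, C('a')=2, C('g')=4, C('l')=5, C('x')=6, C('y')=7
L[0]='B': occ=0, LF[0]=C('B')+0=1+0=1
L[1]='y': occ=0, LF[1]=C('y')+0=7+0=7
L[2]='g': occ=0, LF[2]=C('g')+0=4+0=4
L[3]='l': occ=0, LF[3]=C('l')+0=5+0=5
L[4]='$': occ=0, LF[4]=C('$')+0=0+0=0
L[5]='a': occ=0, LF[5]=C('a')+0=2+0=2
L[6]='a': occ=1, LF[6]=C('a')+1=2+1=3
L[7]='x': occ=0, LF[7]=C('x')+0=6+0=6

Answer: 1 7 4 5 0 2 3 6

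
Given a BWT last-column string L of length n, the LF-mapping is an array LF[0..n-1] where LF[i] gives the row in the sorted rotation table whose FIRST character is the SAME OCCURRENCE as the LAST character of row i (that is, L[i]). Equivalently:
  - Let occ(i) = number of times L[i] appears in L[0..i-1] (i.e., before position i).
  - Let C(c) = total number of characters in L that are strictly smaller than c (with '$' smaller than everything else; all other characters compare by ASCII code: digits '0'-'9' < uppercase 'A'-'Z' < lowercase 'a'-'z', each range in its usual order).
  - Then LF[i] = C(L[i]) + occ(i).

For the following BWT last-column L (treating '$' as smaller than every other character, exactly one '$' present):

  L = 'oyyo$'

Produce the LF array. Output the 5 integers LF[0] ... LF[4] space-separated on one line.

Answer: 1 3 4 2 0

Derivation:
Char counts: '$':1, 'o':2, 'y':2
C (first-col start): C('$')=0, C('o')=1, C('y')=3
L[0]='o': occ=0, LF[0]=C('o')+0=1+0=1
L[1]='y': occ=0, LF[1]=C('y')+0=3+0=3
L[2]='y': occ=1, LF[2]=C('y')+1=3+1=4
L[3]='o': occ=1, LF[3]=C('o')+1=1+1=2
L[4]='$': occ=0, LF[4]=C('$')+0=0+0=0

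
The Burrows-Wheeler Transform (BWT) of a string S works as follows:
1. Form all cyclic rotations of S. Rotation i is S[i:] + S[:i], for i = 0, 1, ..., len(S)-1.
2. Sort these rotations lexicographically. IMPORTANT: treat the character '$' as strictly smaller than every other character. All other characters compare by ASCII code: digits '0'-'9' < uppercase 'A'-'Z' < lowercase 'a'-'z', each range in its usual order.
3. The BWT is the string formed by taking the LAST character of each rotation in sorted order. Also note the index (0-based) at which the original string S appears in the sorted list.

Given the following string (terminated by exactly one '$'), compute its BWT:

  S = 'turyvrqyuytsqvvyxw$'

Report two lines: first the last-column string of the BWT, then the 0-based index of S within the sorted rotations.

All 19 rotations (rotation i = S[i:]+S[:i]):
  rot[0] = turyvrqyuytsqvvyxw$
  rot[1] = uryvrqyuytsqvvyxw$t
  rot[2] = ryvrqyuytsqvvyxw$tu
  rot[3] = yvrqyuytsqvvyxw$tur
  rot[4] = vrqyuytsqvvyxw$tury
  rot[5] = rqyuytsqvvyxw$turyv
  rot[6] = qyuytsqvvyxw$turyvr
  rot[7] = yuytsqvvyxw$turyvrq
  rot[8] = uytsqvvyxw$turyvrqy
  rot[9] = ytsqvvyxw$turyvrqyu
  rot[10] = tsqvvyxw$turyvrqyuy
  rot[11] = sqvvyxw$turyvrqyuyt
  rot[12] = qvvyxw$turyvrqyuyts
  rot[13] = vvyxw$turyvrqyuytsq
  rot[14] = vyxw$turyvrqyuytsqv
  rot[15] = yxw$turyvrqyuytsqvv
  rot[16] = xw$turyvrqyuytsqvvy
  rot[17] = w$turyvrqyuytsqvvyx
  rot[18] = $turyvrqyuytsqvvyxw
Sorted (with $ < everything):
  sorted[0] = $turyvrqyuytsqvvyxw  (last char: 'w')
  sorted[1] = qvvyxw$turyvrqyuyts  (last char: 's')
  sorted[2] = qyuytsqvvyxw$turyvr  (last char: 'r')
  sorted[3] = rqyuytsqvvyxw$turyv  (last char: 'v')
  sorted[4] = ryvrqyuytsqvvyxw$tu  (last char: 'u')
  sorted[5] = sqvvyxw$turyvrqyuyt  (last char: 't')
  sorted[6] = tsqvvyxw$turyvrqyuy  (last char: 'y')
  sorted[7] = turyvrqyuytsqvvyxw$  (last char: '$')
  sorted[8] = uryvrqyuytsqvvyxw$t  (last char: 't')
  sorted[9] = uytsqvvyxw$turyvrqy  (last char: 'y')
  sorted[10] = vrqyuytsqvvyxw$tury  (last char: 'y')
  sorted[11] = vvyxw$turyvrqyuytsq  (last char: 'q')
  sorted[12] = vyxw$turyvrqyuytsqv  (last char: 'v')
  sorted[13] = w$turyvrqyuytsqvvyx  (last char: 'x')
  sorted[14] = xw$turyvrqyuytsqvvy  (last char: 'y')
  sorted[15] = ytsqvvyxw$turyvrqyu  (last char: 'u')
  sorted[16] = yuytsqvvyxw$turyvrq  (last char: 'q')
  sorted[17] = yvrqyuytsqvvyxw$tur  (last char: 'r')
  sorted[18] = yxw$turyvrqyuytsqvv  (last char: 'v')
Last column: wsrvuty$tyyqvxyuqrv
Original string S is at sorted index 7

Answer: wsrvuty$tyyqvxyuqrv
7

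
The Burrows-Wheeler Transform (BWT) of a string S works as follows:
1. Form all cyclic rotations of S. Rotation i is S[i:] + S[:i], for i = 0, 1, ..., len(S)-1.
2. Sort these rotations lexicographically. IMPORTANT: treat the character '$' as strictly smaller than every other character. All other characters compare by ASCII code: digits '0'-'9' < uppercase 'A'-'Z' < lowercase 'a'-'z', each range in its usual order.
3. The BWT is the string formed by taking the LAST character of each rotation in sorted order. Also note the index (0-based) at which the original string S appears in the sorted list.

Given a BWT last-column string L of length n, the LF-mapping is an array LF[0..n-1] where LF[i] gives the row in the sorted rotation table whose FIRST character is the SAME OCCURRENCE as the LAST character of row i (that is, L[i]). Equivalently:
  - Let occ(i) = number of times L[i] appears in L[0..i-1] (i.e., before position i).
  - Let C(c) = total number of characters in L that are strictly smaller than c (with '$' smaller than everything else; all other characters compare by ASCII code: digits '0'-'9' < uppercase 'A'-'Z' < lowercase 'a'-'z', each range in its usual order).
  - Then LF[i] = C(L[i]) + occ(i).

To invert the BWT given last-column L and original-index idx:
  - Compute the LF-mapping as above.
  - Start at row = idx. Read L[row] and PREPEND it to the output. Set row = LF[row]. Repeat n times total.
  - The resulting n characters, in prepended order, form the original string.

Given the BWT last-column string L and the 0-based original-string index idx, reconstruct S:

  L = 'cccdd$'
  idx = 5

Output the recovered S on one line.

Answer: ddccc$

Derivation:
LF mapping: 1 2 3 4 5 0
Walk LF starting at row 5, prepending L[row]:
  step 1: row=5, L[5]='$', prepend. Next row=LF[5]=0
  step 2: row=0, L[0]='c', prepend. Next row=LF[0]=1
  step 3: row=1, L[1]='c', prepend. Next row=LF[1]=2
  step 4: row=2, L[2]='c', prepend. Next row=LF[2]=3
  step 5: row=3, L[3]='d', prepend. Next row=LF[3]=4
  step 6: row=4, L[4]='d', prepend. Next row=LF[4]=5
Reversed output: ddccc$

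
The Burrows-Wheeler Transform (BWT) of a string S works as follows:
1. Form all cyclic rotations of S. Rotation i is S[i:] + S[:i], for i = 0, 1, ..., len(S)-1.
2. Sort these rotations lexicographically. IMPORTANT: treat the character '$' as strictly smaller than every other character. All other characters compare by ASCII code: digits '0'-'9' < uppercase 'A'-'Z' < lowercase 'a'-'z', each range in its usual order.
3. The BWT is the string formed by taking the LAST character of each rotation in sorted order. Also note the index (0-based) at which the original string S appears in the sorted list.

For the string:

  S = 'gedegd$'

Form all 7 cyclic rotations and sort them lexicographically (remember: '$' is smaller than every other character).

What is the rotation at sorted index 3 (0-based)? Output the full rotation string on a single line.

Answer: edegd$g

Derivation:
All 7 rotations (rotation i = S[i:]+S[:i]):
  rot[0] = gedegd$
  rot[1] = edegd$g
  rot[2] = degd$ge
  rot[3] = egd$ged
  rot[4] = gd$gede
  rot[5] = d$gedeg
  rot[6] = $gedegd
Sorted (with $ < everything):
  sorted[0] = $gedegd
  sorted[1] = d$gedeg
  sorted[2] = degd$ge
  sorted[3] = edegd$g
  sorted[4] = egd$ged
  sorted[5] = gd$gede
  sorted[6] = gedegd$
sorted[3] = edegd$g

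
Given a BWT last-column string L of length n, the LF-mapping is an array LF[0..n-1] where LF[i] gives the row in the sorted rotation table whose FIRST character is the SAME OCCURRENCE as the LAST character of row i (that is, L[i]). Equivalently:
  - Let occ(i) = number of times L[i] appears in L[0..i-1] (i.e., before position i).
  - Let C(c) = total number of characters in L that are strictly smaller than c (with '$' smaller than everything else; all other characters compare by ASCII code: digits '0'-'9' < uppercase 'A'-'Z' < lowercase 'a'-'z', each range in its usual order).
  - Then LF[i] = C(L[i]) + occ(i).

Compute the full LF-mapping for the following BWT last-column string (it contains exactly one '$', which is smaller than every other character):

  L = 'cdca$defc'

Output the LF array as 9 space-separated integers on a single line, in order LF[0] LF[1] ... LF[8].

Char counts: '$':1, 'a':1, 'c':3, 'd':2, 'e':1, 'f':1
C (first-col start): C('$')=0, C('a')=1, C('c')=2, C('d')=5, C('e')=7, C('f')=8
L[0]='c': occ=0, LF[0]=C('c')+0=2+0=2
L[1]='d': occ=0, LF[1]=C('d')+0=5+0=5
L[2]='c': occ=1, LF[2]=C('c')+1=2+1=3
L[3]='a': occ=0, LF[3]=C('a')+0=1+0=1
L[4]='$': occ=0, LF[4]=C('$')+0=0+0=0
L[5]='d': occ=1, LF[5]=C('d')+1=5+1=6
L[6]='e': occ=0, LF[6]=C('e')+0=7+0=7
L[7]='f': occ=0, LF[7]=C('f')+0=8+0=8
L[8]='c': occ=2, LF[8]=C('c')+2=2+2=4

Answer: 2 5 3 1 0 6 7 8 4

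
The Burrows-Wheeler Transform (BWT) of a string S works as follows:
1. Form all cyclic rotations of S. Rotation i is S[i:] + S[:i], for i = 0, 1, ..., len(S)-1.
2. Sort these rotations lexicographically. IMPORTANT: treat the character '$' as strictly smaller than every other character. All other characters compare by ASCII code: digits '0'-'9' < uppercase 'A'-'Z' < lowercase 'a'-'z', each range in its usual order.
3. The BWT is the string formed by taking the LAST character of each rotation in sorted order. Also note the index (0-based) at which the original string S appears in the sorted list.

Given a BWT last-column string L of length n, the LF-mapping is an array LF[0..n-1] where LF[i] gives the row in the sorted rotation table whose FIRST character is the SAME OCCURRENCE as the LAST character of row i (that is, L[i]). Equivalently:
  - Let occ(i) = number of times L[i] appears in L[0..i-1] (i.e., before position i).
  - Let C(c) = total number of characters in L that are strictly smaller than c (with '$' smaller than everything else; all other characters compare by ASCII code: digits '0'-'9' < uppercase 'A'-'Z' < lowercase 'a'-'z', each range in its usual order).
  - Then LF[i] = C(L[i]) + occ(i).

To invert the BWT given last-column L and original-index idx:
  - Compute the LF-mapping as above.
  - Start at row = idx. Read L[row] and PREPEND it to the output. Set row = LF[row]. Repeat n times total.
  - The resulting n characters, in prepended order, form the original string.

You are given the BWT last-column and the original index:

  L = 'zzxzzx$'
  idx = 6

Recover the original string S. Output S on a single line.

LF mapping: 3 4 1 5 6 2 0
Walk LF starting at row 6, prepending L[row]:
  step 1: row=6, L[6]='$', prepend. Next row=LF[6]=0
  step 2: row=0, L[0]='z', prepend. Next row=LF[0]=3
  step 3: row=3, L[3]='z', prepend. Next row=LF[3]=5
  step 4: row=5, L[5]='x', prepend. Next row=LF[5]=2
  step 5: row=2, L[2]='x', prepend. Next row=LF[2]=1
  step 6: row=1, L[1]='z', prepend. Next row=LF[1]=4
  step 7: row=4, L[4]='z', prepend. Next row=LF[4]=6
Reversed output: zzxxzz$

Answer: zzxxzz$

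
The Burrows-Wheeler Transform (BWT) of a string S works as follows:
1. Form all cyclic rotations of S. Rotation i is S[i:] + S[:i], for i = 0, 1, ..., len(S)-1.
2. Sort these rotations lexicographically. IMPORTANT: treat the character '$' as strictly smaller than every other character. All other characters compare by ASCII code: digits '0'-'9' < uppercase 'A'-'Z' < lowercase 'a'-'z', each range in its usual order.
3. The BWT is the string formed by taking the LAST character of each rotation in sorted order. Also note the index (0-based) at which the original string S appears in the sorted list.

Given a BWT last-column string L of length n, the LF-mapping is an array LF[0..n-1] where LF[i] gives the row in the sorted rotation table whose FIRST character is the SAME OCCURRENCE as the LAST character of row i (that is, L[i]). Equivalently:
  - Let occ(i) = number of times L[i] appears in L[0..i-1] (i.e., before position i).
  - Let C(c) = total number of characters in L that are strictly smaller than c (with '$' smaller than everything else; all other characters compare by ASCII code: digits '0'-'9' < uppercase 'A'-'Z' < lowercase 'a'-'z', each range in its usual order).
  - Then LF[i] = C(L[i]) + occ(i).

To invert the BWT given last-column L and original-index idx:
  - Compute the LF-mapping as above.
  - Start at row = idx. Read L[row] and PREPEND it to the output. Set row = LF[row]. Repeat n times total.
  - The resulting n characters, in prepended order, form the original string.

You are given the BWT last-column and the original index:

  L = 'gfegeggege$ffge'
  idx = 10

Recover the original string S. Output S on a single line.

Answer: gefgeggfgfeeeg$

Derivation:
LF mapping: 9 6 1 10 2 11 12 3 13 4 0 7 8 14 5
Walk LF starting at row 10, prepending L[row]:
  step 1: row=10, L[10]='$', prepend. Next row=LF[10]=0
  step 2: row=0, L[0]='g', prepend. Next row=LF[0]=9
  step 3: row=9, L[9]='e', prepend. Next row=LF[9]=4
  step 4: row=4, L[4]='e', prepend. Next row=LF[4]=2
  step 5: row=2, L[2]='e', prepend. Next row=LF[2]=1
  step 6: row=1, L[1]='f', prepend. Next row=LF[1]=6
  step 7: row=6, L[6]='g', prepend. Next row=LF[6]=12
  step 8: row=12, L[12]='f', prepend. Next row=LF[12]=8
  step 9: row=8, L[8]='g', prepend. Next row=LF[8]=13
  step 10: row=13, L[13]='g', prepend. Next row=LF[13]=14
  step 11: row=14, L[14]='e', prepend. Next row=LF[14]=5
  step 12: row=5, L[5]='g', prepend. Next row=LF[5]=11
  step 13: row=11, L[11]='f', prepend. Next row=LF[11]=7
  step 14: row=7, L[7]='e', prepend. Next row=LF[7]=3
  step 15: row=3, L[3]='g', prepend. Next row=LF[3]=10
Reversed output: gefgeggfgfeeeg$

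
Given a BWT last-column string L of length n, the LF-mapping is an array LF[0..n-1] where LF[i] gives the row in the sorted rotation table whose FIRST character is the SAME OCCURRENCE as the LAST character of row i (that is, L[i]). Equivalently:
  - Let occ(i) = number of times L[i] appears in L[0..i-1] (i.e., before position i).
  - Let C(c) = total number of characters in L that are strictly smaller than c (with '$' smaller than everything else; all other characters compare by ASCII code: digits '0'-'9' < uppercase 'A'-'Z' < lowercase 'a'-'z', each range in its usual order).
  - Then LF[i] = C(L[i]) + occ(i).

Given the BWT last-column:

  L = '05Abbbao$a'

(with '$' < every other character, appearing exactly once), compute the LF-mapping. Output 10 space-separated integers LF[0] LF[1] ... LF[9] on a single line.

Char counts: '$':1, '0':1, '5':1, 'A':1, 'a':2, 'b':3, 'o':1
C (first-col start): C('$')=0, C('0')=1, C('5')=2, C('A')=3, C('a')=4, C('b')=6, C('o')=9
L[0]='0': occ=0, LF[0]=C('0')+0=1+0=1
L[1]='5': occ=0, LF[1]=C('5')+0=2+0=2
L[2]='A': occ=0, LF[2]=C('A')+0=3+0=3
L[3]='b': occ=0, LF[3]=C('b')+0=6+0=6
L[4]='b': occ=1, LF[4]=C('b')+1=6+1=7
L[5]='b': occ=2, LF[5]=C('b')+2=6+2=8
L[6]='a': occ=0, LF[6]=C('a')+0=4+0=4
L[7]='o': occ=0, LF[7]=C('o')+0=9+0=9
L[8]='$': occ=0, LF[8]=C('$')+0=0+0=0
L[9]='a': occ=1, LF[9]=C('a')+1=4+1=5

Answer: 1 2 3 6 7 8 4 9 0 5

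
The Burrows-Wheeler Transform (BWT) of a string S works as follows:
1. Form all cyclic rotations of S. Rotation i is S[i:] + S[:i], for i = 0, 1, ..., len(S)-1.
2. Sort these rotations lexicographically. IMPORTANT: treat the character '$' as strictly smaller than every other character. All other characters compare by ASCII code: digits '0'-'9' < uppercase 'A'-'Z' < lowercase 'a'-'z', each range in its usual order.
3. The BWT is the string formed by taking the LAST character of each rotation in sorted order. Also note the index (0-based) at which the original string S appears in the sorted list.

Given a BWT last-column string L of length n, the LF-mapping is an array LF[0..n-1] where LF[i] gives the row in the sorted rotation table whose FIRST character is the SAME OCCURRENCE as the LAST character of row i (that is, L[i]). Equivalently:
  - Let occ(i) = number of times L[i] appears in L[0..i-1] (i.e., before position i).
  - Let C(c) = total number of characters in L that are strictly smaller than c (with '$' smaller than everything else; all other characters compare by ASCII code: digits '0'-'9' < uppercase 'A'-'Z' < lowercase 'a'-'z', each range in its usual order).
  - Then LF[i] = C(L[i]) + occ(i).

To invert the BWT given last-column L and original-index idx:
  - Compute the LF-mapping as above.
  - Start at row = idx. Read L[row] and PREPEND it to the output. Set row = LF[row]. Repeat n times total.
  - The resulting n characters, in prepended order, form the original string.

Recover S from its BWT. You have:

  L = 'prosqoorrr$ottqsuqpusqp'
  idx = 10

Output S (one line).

Answer: qsrqrqoqusopstrputroop$

Derivation:
LF mapping: 5 12 1 16 8 2 3 13 14 15 0 4 19 20 9 17 21 10 6 22 18 11 7
Walk LF starting at row 10, prepending L[row]:
  step 1: row=10, L[10]='$', prepend. Next row=LF[10]=0
  step 2: row=0, L[0]='p', prepend. Next row=LF[0]=5
  step 3: row=5, L[5]='o', prepend. Next row=LF[5]=2
  step 4: row=2, L[2]='o', prepend. Next row=LF[2]=1
  step 5: row=1, L[1]='r', prepend. Next row=LF[1]=12
  step 6: row=12, L[12]='t', prepend. Next row=LF[12]=19
  step 7: row=19, L[19]='u', prepend. Next row=LF[19]=22
  step 8: row=22, L[22]='p', prepend. Next row=LF[22]=7
  step 9: row=7, L[7]='r', prepend. Next row=LF[7]=13
  step 10: row=13, L[13]='t', prepend. Next row=LF[13]=20
  step 11: row=20, L[20]='s', prepend. Next row=LF[20]=18
  step 12: row=18, L[18]='p', prepend. Next row=LF[18]=6
  step 13: row=6, L[6]='o', prepend. Next row=LF[6]=3
  step 14: row=3, L[3]='s', prepend. Next row=LF[3]=16
  step 15: row=16, L[16]='u', prepend. Next row=LF[16]=21
  step 16: row=21, L[21]='q', prepend. Next row=LF[21]=11
  step 17: row=11, L[11]='o', prepend. Next row=LF[11]=4
  step 18: row=4, L[4]='q', prepend. Next row=LF[4]=8
  step 19: row=8, L[8]='r', prepend. Next row=LF[8]=14
  step 20: row=14, L[14]='q', prepend. Next row=LF[14]=9
  step 21: row=9, L[9]='r', prepend. Next row=LF[9]=15
  step 22: row=15, L[15]='s', prepend. Next row=LF[15]=17
  step 23: row=17, L[17]='q', prepend. Next row=LF[17]=10
Reversed output: qsrqrqoqusopstrputroop$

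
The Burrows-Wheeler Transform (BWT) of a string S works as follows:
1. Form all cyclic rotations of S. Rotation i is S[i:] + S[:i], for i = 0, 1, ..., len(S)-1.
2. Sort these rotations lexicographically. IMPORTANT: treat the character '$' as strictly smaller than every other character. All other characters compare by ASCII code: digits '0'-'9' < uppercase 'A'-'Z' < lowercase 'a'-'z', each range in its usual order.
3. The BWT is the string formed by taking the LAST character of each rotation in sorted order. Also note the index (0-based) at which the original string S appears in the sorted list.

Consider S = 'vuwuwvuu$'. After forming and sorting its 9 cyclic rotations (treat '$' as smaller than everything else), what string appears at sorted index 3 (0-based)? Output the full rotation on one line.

All 9 rotations (rotation i = S[i:]+S[:i]):
  rot[0] = vuwuwvuu$
  rot[1] = uwuwvuu$v
  rot[2] = wuwvuu$vu
  rot[3] = uwvuu$vuw
  rot[4] = wvuu$vuwu
  rot[5] = vuu$vuwuw
  rot[6] = uu$vuwuwv
  rot[7] = u$vuwuwvu
  rot[8] = $vuwuwvuu
Sorted (with $ < everything):
  sorted[0] = $vuwuwvuu
  sorted[1] = u$vuwuwvu
  sorted[2] = uu$vuwuwv
  sorted[3] = uwuwvuu$v
  sorted[4] = uwvuu$vuw
  sorted[5] = vuu$vuwuw
  sorted[6] = vuwuwvuu$
  sorted[7] = wuwvuu$vu
  sorted[8] = wvuu$vuwu
sorted[3] = uwuwvuu$v

Answer: uwuwvuu$v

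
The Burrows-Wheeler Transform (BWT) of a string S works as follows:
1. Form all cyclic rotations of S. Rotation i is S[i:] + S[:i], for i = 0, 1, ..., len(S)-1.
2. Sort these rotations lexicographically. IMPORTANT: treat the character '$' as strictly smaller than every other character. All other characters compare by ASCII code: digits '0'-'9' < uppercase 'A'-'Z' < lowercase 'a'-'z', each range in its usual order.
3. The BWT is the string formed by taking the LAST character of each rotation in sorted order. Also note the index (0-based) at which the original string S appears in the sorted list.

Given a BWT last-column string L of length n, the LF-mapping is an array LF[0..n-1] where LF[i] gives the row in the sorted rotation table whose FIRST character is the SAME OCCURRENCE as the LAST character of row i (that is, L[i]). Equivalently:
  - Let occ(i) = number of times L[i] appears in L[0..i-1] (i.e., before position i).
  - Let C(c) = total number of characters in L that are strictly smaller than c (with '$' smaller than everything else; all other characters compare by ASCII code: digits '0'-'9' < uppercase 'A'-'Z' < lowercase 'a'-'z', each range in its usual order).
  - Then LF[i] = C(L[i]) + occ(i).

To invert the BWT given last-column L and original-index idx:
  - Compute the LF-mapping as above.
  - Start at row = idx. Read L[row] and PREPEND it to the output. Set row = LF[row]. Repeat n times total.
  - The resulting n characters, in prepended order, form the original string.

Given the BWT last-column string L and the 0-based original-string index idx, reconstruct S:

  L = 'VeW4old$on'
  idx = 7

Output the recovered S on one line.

LF mapping: 2 5 3 1 8 6 4 0 9 7
Walk LF starting at row 7, prepending L[row]:
  step 1: row=7, L[7]='$', prepend. Next row=LF[7]=0
  step 2: row=0, L[0]='V', prepend. Next row=LF[0]=2
  step 3: row=2, L[2]='W', prepend. Next row=LF[2]=3
  step 4: row=3, L[3]='4', prepend. Next row=LF[3]=1
  step 5: row=1, L[1]='e', prepend. Next row=LF[1]=5
  step 6: row=5, L[5]='l', prepend. Next row=LF[5]=6
  step 7: row=6, L[6]='d', prepend. Next row=LF[6]=4
  step 8: row=4, L[4]='o', prepend. Next row=LF[4]=8
  step 9: row=8, L[8]='o', prepend. Next row=LF[8]=9
  step 10: row=9, L[9]='n', prepend. Next row=LF[9]=7
Reversed output: noodle4WV$

Answer: noodle4WV$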